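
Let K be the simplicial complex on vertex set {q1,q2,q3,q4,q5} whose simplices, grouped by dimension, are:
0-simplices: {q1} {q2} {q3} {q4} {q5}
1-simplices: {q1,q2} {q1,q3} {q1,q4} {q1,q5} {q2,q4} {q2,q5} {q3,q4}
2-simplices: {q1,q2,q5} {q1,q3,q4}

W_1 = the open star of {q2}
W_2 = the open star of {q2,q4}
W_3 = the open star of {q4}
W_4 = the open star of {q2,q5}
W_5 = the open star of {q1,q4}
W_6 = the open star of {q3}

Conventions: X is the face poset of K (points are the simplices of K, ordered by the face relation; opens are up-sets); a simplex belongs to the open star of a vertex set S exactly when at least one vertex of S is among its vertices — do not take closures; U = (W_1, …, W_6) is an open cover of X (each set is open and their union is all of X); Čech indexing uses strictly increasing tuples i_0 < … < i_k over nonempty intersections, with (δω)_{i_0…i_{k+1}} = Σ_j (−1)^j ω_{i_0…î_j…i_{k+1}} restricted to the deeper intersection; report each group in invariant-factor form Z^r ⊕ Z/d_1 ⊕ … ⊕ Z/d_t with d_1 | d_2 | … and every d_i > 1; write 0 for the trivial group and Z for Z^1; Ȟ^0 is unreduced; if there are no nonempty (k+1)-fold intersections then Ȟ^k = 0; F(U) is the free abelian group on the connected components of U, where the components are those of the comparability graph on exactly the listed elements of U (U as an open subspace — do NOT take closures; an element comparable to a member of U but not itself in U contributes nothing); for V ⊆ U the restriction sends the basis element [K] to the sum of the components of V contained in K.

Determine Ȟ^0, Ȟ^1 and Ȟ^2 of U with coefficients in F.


Ȟ^0(U;F) ≅ Z, Ȟ^1(U;F) ≅ Z, Ȟ^2(U;F) ≅ 0

nerve simplices:
  W1={{q2},{q1,q2},{q2,q4},{q2,q5},{q1,q2,q5}} W2={{q2},{q4},{q1,q2},{q1,q4},{q2,q4},{q2,q5},{q3,q4},{q1,q2,q5},{q1,q3,q4}} W3={{q4},{q1,q4},{q2,q4},{q3,q4},{q1,q3,q4}} W4={{q2},{q5},{q1,q2},{q1,q5},{q2,q4},{q2,q5},{q1,q2,q5}} W5={{q1},{q4},{q1,q2},{q1,q3},{q1,q4},{q1,q5},{q2,q4},{q3,q4},{q1,q2,q5},{q1,q3,q4}} W6={{q3},{q1,q3},{q3,q4},{q1,q3,q4}}
  W12={{q2},{q1,q2},{q2,q4},{q2,q5},{q1,q2,q5}} W13={{q2,q4}} W14={{q2},{q1,q2},{q2,q4},{q2,q5},{q1,q2,q5}} W15={{q1,q2},{q2,q4},{q1,q2,q5}} W23={{q4},{q1,q4},{q2,q4},{q3,q4},{q1,q3,q4}} W24={{q2},{q1,q2},{q2,q4},{q2,q5},{q1,q2,q5}} W25={{q4},{q1,q2},{q1,q4},{q2,q4},{q3,q4},{q1,q2,q5},{q1,q3,q4}} W26={{q3,q4},{q1,q3,q4}} W34={{q2,q4}} W35={{q4},{q1,q4},{q2,q4},{q3,q4},{q1,q3,q4}} W36={{q3,q4},{q1,q3,q4}} W45={{q1,q2},{q1,q5},{q2,q4},{q1,q2,q5}} W56={{q1,q3},{q3,q4},{q1,q3,q4}}
  W123={{q2,q4}} W124={{q2},{q1,q2},{q2,q4},{q2,q5},{q1,q2,q5}} W125={{q1,q2},{q2,q4},{q1,q2,q5}} W134={{q2,q4}} W135={{q2,q4}} W145={{q1,q2},{q2,q4},{q1,q2,q5}} W234={{q2,q4}} W235={{q4},{q1,q4},{q2,q4},{q3,q4},{q1,q3,q4}} W236={{q3,q4},{q1,q3,q4}} W245={{q1,q2},{q2,q4},{q1,q2,q5}} W256={{q3,q4},{q1,q3,q4}} W345={{q2,q4}} W356={{q3,q4},{q1,q3,q4}}
  W1234={{q2,q4}} W1235={{q2,q4}} W1245={{q1,q2},{q2,q4},{q1,q2,q5}} W1345={{q2,q4}} W2345={{q2,q4}} W2356={{q3,q4},{q1,q3,q4}}
  W12345={{q2,q4}}
components per intersection:
  W1: {{q2},{q1,q2},{q2,q4},{q2,q5},{q1,q2,q5}}
  W2: {{q2},{q4},{q1,q2},{q1,q4},{q2,q4},{q2,q5},{q3,q4},{q1,q2,q5},{q1,q3,q4}}
  W3: {{q4},{q1,q4},{q2,q4},{q3,q4},{q1,q3,q4}}
  W4: {{q2},{q5},{q1,q2},{q1,q5},{q2,q4},{q2,q5},{q1,q2,q5}}
  W5: {{q1},{q4},{q1,q2},{q1,q3},{q1,q4},{q1,q5},{q2,q4},{q3,q4},{q1,q2,q5},{q1,q3,q4}}
  W6: {{q3},{q1,q3},{q3,q4},{q1,q3,q4}}
  W12: {{q2},{q1,q2},{q2,q4},{q2,q5},{q1,q2,q5}}
  W13: {{q2,q4}}
  W14: {{q2},{q1,q2},{q2,q4},{q2,q5},{q1,q2,q5}}
  W15: {{q1,q2},{q1,q2,q5}} {{q2,q4}}
  W23: {{q4},{q1,q4},{q2,q4},{q3,q4},{q1,q3,q4}}
  W24: {{q2},{q1,q2},{q2,q4},{q2,q5},{q1,q2,q5}}
  W25: {{q4},{q1,q4},{q2,q4},{q3,q4},{q1,q3,q4}} {{q1,q2},{q1,q2,q5}}
  W26: {{q3,q4},{q1,q3,q4}}
  W34: {{q2,q4}}
  W35: {{q4},{q1,q4},{q2,q4},{q3,q4},{q1,q3,q4}}
  W36: {{q3,q4},{q1,q3,q4}}
  W45: {{q1,q2},{q1,q5},{q1,q2,q5}} {{q2,q4}}
  W56: {{q1,q3},{q3,q4},{q1,q3,q4}}
  W123: {{q2,q4}}
  W124: {{q2},{q1,q2},{q2,q4},{q2,q5},{q1,q2,q5}}
  W125: {{q1,q2},{q1,q2,q5}} {{q2,q4}}
  W134: {{q2,q4}}
  W135: {{q2,q4}}
  W145: {{q1,q2},{q1,q2,q5}} {{q2,q4}}
  W234: {{q2,q4}}
  W235: {{q4},{q1,q4},{q2,q4},{q3,q4},{q1,q3,q4}}
  W236: {{q3,q4},{q1,q3,q4}}
  W245: {{q1,q2},{q1,q2,q5}} {{q2,q4}}
  W256: {{q3,q4},{q1,q3,q4}}
  W345: {{q2,q4}}
  W356: {{q3,q4},{q1,q3,q4}}
  W1234: {{q2,q4}}
  W1235: {{q2,q4}}
  W1245: {{q1,q2},{q1,q2,q5}} {{q2,q4}}
  W1345: {{q2,q4}}
  W2345: {{q2,q4}}
  W2356: {{q3,q4},{q1,q3,q4}}
  W12345: {{q2,q4}}
C dims 6,16,16,7; δ0: rk 5, SNF 1^5; δ1: rk 10, SNF 1^10; δ2: rk 6, SNF 1^6
degree 0: 6−5−0 = 1 → Ȟ^0 ≅ Z
degree 1: 16−10−5 = 1 → Ȟ^1 ≅ Z
degree 2: 16−6−10 = 0 → Ȟ^2 ≅ 0


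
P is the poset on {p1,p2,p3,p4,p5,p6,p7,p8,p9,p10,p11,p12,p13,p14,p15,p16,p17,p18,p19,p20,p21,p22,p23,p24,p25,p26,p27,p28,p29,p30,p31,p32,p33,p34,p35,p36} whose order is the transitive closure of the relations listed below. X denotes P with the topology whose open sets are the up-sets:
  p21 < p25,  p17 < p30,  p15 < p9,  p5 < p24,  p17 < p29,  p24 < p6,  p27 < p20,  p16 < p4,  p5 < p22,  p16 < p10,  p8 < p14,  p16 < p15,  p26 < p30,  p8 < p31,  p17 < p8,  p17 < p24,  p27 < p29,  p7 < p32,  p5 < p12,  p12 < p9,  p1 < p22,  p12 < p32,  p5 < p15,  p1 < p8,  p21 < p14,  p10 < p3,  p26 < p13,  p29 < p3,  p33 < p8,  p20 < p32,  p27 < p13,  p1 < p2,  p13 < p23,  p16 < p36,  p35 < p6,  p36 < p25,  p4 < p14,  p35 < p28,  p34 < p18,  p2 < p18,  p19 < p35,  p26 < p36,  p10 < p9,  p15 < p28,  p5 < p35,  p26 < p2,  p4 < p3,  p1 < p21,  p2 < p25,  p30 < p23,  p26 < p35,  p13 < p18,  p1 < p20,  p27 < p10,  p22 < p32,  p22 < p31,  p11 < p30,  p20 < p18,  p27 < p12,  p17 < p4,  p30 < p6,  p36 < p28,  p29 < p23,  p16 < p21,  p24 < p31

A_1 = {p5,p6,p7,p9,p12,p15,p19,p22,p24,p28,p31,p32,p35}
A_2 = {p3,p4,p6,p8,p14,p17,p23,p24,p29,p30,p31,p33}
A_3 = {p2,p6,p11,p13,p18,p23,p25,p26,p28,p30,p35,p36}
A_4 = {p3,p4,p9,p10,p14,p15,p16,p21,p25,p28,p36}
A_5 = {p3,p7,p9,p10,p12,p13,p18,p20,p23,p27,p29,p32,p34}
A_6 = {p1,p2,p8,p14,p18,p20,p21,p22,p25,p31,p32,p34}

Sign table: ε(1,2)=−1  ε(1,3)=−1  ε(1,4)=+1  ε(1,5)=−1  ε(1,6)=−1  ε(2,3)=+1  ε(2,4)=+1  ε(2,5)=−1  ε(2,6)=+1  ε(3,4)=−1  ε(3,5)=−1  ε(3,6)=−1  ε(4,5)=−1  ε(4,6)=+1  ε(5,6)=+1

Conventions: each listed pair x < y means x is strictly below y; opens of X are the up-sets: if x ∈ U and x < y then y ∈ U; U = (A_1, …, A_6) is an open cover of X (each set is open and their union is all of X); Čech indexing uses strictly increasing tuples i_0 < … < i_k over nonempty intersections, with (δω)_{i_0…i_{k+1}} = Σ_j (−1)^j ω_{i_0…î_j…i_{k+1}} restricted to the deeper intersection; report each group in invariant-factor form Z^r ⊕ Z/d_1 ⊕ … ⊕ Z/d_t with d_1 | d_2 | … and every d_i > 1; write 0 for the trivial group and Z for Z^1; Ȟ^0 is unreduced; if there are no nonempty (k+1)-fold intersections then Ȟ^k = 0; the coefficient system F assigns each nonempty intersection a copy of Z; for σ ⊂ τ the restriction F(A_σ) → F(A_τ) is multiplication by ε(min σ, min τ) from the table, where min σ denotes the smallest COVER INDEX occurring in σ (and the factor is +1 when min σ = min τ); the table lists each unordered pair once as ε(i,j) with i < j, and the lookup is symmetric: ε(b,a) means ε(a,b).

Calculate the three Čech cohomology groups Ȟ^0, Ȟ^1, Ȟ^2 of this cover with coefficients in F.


nerve simplices:
  A12={p6,p24,p31} A13={p6,p28,p35} A14={p9,p15,p28} A15={p7,p9,p12,p32} A16={p22,p31,p32} A23={p6,p23,p30} A24={p3,p4,p14} A25={p3,p23,p29} A26={p8,p14,p31} A34={p25,p28,p36} A35={p13,p18,p23} A36={p2,p18,p25} A45={p3,p9,p10} A46={p14,p21,p25} A56={p18,p20,p32,p34}
  A123={p6} A126={p31} A134={p28} A145={p9} A156={p32} A235={p23} A245={p3} A246={p14} A346={p25} A356={p18}
C dims 6,15,10; δ0: rk 6, SNF 1^5·2; δ1: rk 9, SNF 1^9
degree 0: 6−6−0 = 0 → Ȟ^0 ≅ 0
degree 1: 15−9−6 = 0 plus torsion [2] → Ȟ^1 ≅ Z/2
degree 2: 10−0−9 = 1 → Ȟ^2 ≅ Z

Ȟ^0 ≅ 0, Ȟ^1 ≅ Z/2, Ȟ^2 ≅ Z


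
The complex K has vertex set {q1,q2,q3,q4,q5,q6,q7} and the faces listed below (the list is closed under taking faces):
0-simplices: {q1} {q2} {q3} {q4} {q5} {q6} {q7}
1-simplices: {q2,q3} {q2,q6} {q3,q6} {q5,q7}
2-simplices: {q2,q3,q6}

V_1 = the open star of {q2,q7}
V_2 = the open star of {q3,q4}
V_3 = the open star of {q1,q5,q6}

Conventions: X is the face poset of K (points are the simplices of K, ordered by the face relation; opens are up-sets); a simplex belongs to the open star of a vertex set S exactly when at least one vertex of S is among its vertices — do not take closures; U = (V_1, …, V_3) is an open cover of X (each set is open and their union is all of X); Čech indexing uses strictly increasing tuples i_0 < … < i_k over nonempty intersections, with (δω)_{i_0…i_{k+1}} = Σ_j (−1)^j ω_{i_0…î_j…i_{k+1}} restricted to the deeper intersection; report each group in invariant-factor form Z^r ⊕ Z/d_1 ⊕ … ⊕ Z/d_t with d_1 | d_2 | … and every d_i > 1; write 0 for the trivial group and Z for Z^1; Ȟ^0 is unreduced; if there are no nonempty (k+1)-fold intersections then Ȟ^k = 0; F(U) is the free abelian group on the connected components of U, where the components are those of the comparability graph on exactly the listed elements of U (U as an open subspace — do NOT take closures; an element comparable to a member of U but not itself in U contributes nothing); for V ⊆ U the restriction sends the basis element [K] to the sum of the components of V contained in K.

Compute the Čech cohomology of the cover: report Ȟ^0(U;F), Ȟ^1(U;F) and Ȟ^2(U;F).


Ȟ^0 = Z^4, Ȟ^1 = 0, Ȟ^2 = 0

nonempty overlaps:
  V1={{q2},{q7},{q2,q3},{q2,q6},{q5,q7},{q2,q3,q6}} V2={{q3},{q4},{q2,q3},{q3,q6},{q2,q3,q6}} V3={{q1},{q5},{q6},{q2,q6},{q3,q6},{q5,q7},{q2,q3,q6}}
  V12={{q2,q3},{q2,q3,q6}} V13={{q2,q6},{q5,q7},{q2,q3,q6}} V23={{q3,q6},{q2,q3,q6}}
  V123={{q2,q3,q6}}
components per intersection:
  V1: {{q2},{q2,q3},{q2,q6},{q2,q3,q6}} {{q7},{q5,q7}}
  V2: {{q3},{q2,q3},{q3,q6},{q2,q3,q6}} {{q4}}
  V3: {{q1}} {{q5},{q5,q7}} {{q6},{q2,q6},{q3,q6},{q2,q3,q6}}
  V12: {{q2,q3},{q2,q3,q6}}
  V13: {{q2,q6},{q2,q3,q6}} {{q5,q7}}
  V23: {{q3,q6},{q2,q3,q6}}
  V123: {{q2,q3,q6}}
C dims 7,4,1; δ0: rk 3, SNF 1^3; δ1: rk 1, SNF 1^1
degree 0: 7−3−0 = 4 → Ȟ^0 ≅ Z^4
degree 1: 4−1−3 = 0 → Ȟ^1 ≅ 0
degree 2: 1−0−1 = 0 → Ȟ^2 ≅ 0


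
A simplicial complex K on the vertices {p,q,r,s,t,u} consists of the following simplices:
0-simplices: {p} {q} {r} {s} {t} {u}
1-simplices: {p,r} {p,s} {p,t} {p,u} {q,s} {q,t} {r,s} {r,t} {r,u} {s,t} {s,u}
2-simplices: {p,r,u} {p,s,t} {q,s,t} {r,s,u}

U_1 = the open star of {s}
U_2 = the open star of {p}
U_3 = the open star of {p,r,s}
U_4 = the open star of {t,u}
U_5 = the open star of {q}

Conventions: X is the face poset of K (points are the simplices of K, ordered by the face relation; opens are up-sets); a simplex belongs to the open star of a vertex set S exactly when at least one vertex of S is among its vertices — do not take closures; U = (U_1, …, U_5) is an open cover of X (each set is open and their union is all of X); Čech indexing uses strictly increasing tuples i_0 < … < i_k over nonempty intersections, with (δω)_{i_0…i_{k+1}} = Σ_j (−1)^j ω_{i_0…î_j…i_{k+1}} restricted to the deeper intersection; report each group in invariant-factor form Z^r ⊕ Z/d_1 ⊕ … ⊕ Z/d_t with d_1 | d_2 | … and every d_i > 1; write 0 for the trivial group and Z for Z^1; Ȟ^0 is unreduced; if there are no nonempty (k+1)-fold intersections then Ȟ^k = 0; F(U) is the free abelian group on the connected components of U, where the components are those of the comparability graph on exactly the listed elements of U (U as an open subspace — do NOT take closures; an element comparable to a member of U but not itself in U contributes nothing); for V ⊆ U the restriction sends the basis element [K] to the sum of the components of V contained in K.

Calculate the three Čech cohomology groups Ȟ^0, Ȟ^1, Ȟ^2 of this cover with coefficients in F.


Ȟ^0 ≅ Z; Ȟ^1 ≅ Z; Ȟ^2 ≅ 0

nerve of the cover:
  U1={{s},{p,s},{q,s},{r,s},{s,t},{s,u},{p,s,t},{q,s,t},{r,s,u}} U2={{p},{p,r},{p,s},{p,t},{p,u},{p,r,u},{p,s,t}} U3={{p},{r},{s},{p,r},{p,s},{p,t},{p,u},{q,s},{r,s},{r,t},{r,u},{s,t},{s,u},{p,r,u},{p,s,t},{q,s,t},{r,s,u}} U4={{t},{u},{p,t},{p,u},{q,t},{r,t},{r,u},{s,t},{s,u},{p,r,u},{p,s,t},{q,s,t},{r,s,u}} U5={{q},{q,s},{q,t},{q,s,t}}
  U12={{p,s},{p,s,t}} U13={{s},{p,s},{q,s},{r,s},{s,t},{s,u},{p,s,t},{q,s,t},{r,s,u}} U14={{s,t},{s,u},{p,s,t},{q,s,t},{r,s,u}} U15={{q,s},{q,s,t}} U23={{p},{p,r},{p,s},{p,t},{p,u},{p,r,u},{p,s,t}} U24={{p,t},{p,u},{p,r,u},{p,s,t}} U34={{p,t},{p,u},{r,t},{r,u},{s,t},{s,u},{p,r,u},{p,s,t},{q,s,t},{r,s,u}} U35={{q,s},{q,s,t}} U45={{q,t},{q,s,t}}
  U123={{p,s},{p,s,t}} U124={{p,s,t}} U134={{s,t},{s,u},{p,s,t},{q,s,t},{r,s,u}} U135={{q,s},{q,s,t}} U145={{q,s,t}} U234={{p,t},{p,u},{p,r,u},{p,s,t}} U345={{q,s,t}}
  U1234={{p,s,t}} U1345={{q,s,t}}
components per intersection:
  U1: {{s},{p,s},{q,s},{r,s},{s,t},{s,u},{p,s,t},{q,s,t},{r,s,u}}
  U2: {{p},{p,r},{p,s},{p,t},{p,u},{p,r,u},{p,s,t}}
  U3: {{p},{r},{s},{p,r},{p,s},{p,t},{p,u},{q,s},{r,s},{r,t},{r,u},{s,t},{s,u},{p,r,u},{p,s,t},{q,s,t},{r,s,u}}
  U4: {{t},{p,t},{q,t},{r,t},{s,t},{p,s,t},{q,s,t}} {{u},{p,u},{r,u},{s,u},{p,r,u},{r,s,u}}
  U5: {{q},{q,s},{q,t},{q,s,t}}
  U12: {{p,s},{p,s,t}}
  U13: {{s},{p,s},{q,s},{r,s},{s,t},{s,u},{p,s,t},{q,s,t},{r,s,u}}
  U14: {{s,t},{p,s,t},{q,s,t}} {{s,u},{r,s,u}}
  U15: {{q,s},{q,s,t}}
  U23: {{p},{p,r},{p,s},{p,t},{p,u},{p,r,u},{p,s,t}}
  U24: {{p,t},{p,s,t}} {{p,u},{p,r,u}}
  U34: {{p,t},{s,t},{p,s,t},{q,s,t}} {{p,u},{r,u},{s,u},{p,r,u},{r,s,u}} {{r,t}}
  U35: {{q,s},{q,s,t}}
  U45: {{q,t},{q,s,t}}
  U123: {{p,s},{p,s,t}}
  U124: {{p,s,t}}
  U134: {{s,t},{p,s,t},{q,s,t}} {{s,u},{r,s,u}}
  U135: {{q,s},{q,s,t}}
  U145: {{q,s,t}}
  U234: {{p,t},{p,s,t}} {{p,u},{p,r,u}}
  U345: {{q,s,t}}
  U1234: {{p,s,t}}
  U1345: {{q,s,t}}
C dims 6,13,9,2; δ0: rk 5, SNF 1^5; δ1: rk 7, SNF 1^7; δ2: rk 2, SNF 1^2
Ȟ^0 = (6 − 5) − 0 = 1, so Ȟ^0 ≅ Z
Ȟ^1 = (13 − 7) − 5 = 1, so Ȟ^1 ≅ Z
Ȟ^2 = (9 − 2) − 7 = 0, so Ȟ^2 ≅ 0


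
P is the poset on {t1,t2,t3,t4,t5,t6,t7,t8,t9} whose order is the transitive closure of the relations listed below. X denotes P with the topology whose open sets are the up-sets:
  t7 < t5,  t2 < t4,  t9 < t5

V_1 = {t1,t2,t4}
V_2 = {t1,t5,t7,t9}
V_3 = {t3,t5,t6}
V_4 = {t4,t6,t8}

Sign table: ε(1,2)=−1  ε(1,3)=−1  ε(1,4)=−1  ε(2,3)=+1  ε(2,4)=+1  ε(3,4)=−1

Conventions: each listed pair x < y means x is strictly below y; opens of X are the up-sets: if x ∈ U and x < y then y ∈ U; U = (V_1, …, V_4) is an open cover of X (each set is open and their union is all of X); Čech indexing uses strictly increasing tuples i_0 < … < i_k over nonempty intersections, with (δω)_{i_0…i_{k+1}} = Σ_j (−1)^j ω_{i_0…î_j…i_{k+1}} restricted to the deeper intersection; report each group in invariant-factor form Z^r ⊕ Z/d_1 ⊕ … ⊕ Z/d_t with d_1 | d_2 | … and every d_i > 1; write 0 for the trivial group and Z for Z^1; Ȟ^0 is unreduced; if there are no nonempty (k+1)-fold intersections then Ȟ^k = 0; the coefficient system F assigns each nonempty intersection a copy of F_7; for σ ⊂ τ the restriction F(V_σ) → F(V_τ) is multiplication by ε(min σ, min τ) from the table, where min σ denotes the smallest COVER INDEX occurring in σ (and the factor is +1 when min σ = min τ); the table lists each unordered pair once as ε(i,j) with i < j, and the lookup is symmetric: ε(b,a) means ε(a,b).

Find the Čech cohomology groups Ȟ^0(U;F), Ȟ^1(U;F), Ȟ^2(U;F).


Ȟ^0 = 0; Ȟ^1 = 0; Ȟ^2 = 0

nonempty intersections:
  V12={t1} V14={t4} V23={t5} V34={t6}
C dims 4,4; δ0: rk_F7 4
Ȟ^0: (4−4)−0=0 ⇒ 0
Ȟ^1: (4−0)−4=0 ⇒ 0
Ȟ^2: (0−0)−0=0 ⇒ 0


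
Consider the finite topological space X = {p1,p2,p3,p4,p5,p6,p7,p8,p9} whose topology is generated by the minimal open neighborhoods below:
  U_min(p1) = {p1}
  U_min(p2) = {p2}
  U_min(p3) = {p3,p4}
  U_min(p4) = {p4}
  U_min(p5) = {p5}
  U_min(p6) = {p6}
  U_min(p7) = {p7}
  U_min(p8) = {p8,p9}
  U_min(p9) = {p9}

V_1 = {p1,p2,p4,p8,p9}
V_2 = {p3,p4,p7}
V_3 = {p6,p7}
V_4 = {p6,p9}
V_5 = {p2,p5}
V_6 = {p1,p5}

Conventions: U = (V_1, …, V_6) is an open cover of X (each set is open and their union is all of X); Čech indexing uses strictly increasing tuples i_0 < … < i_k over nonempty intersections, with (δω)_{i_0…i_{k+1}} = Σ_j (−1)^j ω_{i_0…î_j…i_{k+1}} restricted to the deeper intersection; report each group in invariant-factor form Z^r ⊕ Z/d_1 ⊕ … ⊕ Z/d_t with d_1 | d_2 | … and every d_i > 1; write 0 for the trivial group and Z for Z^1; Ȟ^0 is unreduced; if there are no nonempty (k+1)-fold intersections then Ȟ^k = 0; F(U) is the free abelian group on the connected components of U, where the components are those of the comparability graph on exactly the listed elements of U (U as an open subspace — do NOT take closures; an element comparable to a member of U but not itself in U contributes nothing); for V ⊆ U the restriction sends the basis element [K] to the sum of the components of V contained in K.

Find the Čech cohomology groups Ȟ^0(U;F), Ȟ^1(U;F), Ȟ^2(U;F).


Ȟ^0 = Z^7, Ȟ^1 = 0 and Ȟ^2 = 0

nerve of the cover:
  V12={p4} V14={p9} V15={p2} V16={p1} V23={p7} V34={p6} V56={p5}
components per intersection:
  V1: {p1} {p2} {p4} {p8,p9}
  V2: {p3,p4} {p7}
  V3: {p6} {p7}
  V4: {p6} {p9}
  V5: {p2} {p5}
  V6: {p1} {p5}
  V12: {p4}
  V14: {p9}
  V15: {p2}
  V16: {p1}
  V23: {p7}
  V34: {p6}
  V56: {p5}
C dims 14,7; δ0: rk 7, SNF 1^7
Ȟ^0 = (14 − 7) − 0 = 7, so Ȟ^0 ≅ Z^7
Ȟ^1 = (7 − 0) − 7 = 0, so Ȟ^1 ≅ 0
Ȟ^2 = (0 − 0) − 0 = 0, so Ȟ^2 ≅ 0


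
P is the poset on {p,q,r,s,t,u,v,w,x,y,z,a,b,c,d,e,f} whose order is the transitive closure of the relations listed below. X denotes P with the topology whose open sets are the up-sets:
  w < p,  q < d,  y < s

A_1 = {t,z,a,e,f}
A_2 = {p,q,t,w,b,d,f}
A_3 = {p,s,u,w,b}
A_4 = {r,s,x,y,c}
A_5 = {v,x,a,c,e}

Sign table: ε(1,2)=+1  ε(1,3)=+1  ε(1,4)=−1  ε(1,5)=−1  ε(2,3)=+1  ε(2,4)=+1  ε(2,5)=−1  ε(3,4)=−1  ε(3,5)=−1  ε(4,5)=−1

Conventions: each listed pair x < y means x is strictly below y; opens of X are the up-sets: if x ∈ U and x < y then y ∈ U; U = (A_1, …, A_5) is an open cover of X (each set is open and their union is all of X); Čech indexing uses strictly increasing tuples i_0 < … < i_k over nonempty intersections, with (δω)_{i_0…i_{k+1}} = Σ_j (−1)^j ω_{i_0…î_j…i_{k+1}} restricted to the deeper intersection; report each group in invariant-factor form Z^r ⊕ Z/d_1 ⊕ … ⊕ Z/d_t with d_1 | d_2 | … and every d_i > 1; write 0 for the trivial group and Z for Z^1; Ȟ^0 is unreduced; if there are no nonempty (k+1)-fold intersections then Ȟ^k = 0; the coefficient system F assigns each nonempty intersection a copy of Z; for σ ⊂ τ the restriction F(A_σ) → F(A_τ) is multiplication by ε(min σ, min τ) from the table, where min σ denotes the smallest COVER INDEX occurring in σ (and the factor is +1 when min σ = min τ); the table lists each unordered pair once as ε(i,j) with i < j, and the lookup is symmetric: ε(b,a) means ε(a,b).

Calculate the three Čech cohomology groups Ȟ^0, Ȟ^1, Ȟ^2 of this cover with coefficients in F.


Ȟ^0(U;F) ≅ 0,  Ȟ^1(U;F) ≅ Z/2,  Ȟ^2(U;F) ≅ 0

intersection data:
  A12={t,f} A15={a,e} A23={p,w,b} A34={s} A45={x,c}
C dims 5,5; δ0: rk 5, SNF 1^4·2
Ȟ^0 = (5 − 5) − 0 = 0, so Ȟ^0 ≅ 0
Ȟ^1 = (5 − 0) − 5 = 0 plus torsion [2], so Ȟ^1 ≅ Z/2
Ȟ^2 = (0 − 0) − 0 = 0, so Ȟ^2 ≅ 0


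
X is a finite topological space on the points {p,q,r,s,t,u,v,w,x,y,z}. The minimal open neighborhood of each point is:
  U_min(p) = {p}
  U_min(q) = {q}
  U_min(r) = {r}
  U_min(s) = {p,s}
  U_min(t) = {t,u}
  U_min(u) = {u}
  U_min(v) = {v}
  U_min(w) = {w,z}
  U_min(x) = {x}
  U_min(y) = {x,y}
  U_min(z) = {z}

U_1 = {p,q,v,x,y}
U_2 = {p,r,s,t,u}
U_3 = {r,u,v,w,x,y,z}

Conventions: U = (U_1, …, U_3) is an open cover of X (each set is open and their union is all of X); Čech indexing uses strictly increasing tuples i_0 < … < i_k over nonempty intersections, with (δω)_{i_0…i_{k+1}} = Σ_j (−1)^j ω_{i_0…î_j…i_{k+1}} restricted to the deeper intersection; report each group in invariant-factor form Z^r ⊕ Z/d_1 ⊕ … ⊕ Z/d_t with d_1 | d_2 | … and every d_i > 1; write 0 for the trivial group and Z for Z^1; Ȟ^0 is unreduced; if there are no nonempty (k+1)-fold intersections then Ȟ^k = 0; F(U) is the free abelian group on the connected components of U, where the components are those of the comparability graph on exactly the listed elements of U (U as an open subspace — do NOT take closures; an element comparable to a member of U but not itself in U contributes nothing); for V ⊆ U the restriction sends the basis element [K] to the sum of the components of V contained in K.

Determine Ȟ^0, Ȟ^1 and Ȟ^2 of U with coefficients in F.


Ȟ^0 ≅ Z^7,  Ȟ^1 ≅ 0,  Ȟ^2 ≅ 0

intersection data:
  U12={p} U13={v,x,y} U23={r,u}
components per intersection:
  U1: {p} {q} {v} {x,y}
  U2: {p,s} {r} {t,u}
  U3: {r} {u} {v} {w,z} {x,y}
  U12: {p}
  U13: {v} {x,y}
  U23: {r} {u}
C dims 12,5; δ0: rk 5, SNF 1^5
Ȟ^0 = (12 − 5) − 0 = 7, so Ȟ^0 ≅ Z^7
Ȟ^1 = (5 − 0) − 5 = 0, so Ȟ^1 ≅ 0
Ȟ^2 = (0 − 0) − 0 = 0, so Ȟ^2 ≅ 0


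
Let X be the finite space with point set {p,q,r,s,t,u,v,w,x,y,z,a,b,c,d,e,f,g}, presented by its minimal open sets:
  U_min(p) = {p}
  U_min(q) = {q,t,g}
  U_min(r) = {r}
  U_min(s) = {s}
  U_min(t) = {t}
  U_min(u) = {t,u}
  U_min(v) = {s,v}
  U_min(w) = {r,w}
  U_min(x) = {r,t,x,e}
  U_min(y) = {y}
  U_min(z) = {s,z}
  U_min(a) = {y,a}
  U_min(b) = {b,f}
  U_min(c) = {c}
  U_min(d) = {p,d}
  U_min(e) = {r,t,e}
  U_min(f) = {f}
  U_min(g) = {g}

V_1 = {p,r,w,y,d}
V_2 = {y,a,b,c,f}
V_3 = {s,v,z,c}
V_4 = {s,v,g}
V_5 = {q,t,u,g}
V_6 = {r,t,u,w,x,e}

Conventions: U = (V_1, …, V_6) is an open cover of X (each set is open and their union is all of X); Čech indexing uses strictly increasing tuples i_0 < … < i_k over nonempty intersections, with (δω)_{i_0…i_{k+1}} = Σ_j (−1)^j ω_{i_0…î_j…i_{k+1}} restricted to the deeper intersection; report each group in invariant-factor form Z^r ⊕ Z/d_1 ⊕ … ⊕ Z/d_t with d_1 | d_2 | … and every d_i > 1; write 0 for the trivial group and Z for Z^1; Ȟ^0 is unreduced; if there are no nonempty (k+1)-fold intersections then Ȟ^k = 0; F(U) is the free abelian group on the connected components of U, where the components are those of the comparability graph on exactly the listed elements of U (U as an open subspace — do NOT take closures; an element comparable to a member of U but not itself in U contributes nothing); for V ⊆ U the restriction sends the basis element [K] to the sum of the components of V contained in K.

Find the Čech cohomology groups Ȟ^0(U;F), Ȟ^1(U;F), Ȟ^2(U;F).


Ȟ^0 ≅ Z^6,  Ȟ^1 ≅ 0,  Ȟ^2 ≅ 0

nerve simplices:
  V12={y} V16={r,w} V23={c} V34={s,v} V45={g} V56={t,u}
components per intersection:
  V1: {p,d} {r,w} {y}
  V2: {y,a} {b,f} {c}
  V3: {s,v,z} {c}
  V4: {s,v} {g}
  V5: {q,t,u,g}
  V6: {r,t,u,w,x,e}
  V12: {y}
  V16: {r,w}
  V23: {c}
  V34: {s,v}
  V45: {g}
  V56: {t,u}
C dims 12,6; δ0: rk 6, SNF 1^6
degree 0: 12−6−0 = 6 → Ȟ^0 ≅ Z^6
degree 1: 6−0−6 = 0 → Ȟ^1 ≅ 0
degree 2: 0−0−0 = 0 → Ȟ^2 ≅ 0


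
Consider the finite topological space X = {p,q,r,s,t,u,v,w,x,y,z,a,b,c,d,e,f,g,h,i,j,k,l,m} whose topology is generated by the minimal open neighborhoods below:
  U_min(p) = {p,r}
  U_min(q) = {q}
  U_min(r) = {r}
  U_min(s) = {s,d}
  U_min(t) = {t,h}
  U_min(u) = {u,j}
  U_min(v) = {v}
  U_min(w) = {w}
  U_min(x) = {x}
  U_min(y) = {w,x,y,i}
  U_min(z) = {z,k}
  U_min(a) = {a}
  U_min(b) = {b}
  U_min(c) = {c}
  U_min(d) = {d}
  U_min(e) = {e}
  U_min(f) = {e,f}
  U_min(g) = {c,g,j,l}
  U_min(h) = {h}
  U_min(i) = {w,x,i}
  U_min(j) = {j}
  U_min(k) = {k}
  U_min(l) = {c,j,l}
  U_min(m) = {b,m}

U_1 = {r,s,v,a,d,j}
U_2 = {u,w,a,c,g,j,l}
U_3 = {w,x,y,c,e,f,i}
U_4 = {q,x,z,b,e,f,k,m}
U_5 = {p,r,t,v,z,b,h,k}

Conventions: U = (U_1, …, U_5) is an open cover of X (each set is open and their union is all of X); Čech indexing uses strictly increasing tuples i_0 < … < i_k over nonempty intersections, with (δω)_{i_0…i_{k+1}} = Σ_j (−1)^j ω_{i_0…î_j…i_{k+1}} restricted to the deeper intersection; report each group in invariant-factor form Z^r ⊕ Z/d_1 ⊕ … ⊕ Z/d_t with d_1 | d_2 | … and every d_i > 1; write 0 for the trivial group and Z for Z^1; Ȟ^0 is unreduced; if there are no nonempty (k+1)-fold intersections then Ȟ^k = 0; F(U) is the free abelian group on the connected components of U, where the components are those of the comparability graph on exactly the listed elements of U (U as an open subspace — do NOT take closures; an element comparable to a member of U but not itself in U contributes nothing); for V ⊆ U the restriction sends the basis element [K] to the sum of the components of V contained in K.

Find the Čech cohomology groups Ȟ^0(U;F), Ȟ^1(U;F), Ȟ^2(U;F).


Ȟ^0 = Z^11, Ȟ^1 = 0, Ȟ^2 = 0

nonempty intersections:
  U12={a,j} U15={r,v} U23={w,c} U34={x,e,f} U45={z,b,k}
components per intersection:
  U1: {r} {s,d} {v} {a} {j}
  U2: {u,c,g,j,l} {w} {a}
  U3: {w,x,y,i} {c} {e,f}
  U4: {q} {x} {z,k} {b,m} {e,f}
  U5: {p,r} {t,h} {v} {z,k} {b}
  U12: {a} {j}
  U15: {r} {v}
  U23: {w} {c}
  U34: {x} {e,f}
  U45: {z,k} {b}
C dims 21,10; δ0: rk 10, SNF 1^10
Ȟ^0: (21−10)−0=11 ⇒ Z^11
Ȟ^1: (10−0)−10=0 ⇒ 0
Ȟ^2: (0−0)−0=0 ⇒ 0


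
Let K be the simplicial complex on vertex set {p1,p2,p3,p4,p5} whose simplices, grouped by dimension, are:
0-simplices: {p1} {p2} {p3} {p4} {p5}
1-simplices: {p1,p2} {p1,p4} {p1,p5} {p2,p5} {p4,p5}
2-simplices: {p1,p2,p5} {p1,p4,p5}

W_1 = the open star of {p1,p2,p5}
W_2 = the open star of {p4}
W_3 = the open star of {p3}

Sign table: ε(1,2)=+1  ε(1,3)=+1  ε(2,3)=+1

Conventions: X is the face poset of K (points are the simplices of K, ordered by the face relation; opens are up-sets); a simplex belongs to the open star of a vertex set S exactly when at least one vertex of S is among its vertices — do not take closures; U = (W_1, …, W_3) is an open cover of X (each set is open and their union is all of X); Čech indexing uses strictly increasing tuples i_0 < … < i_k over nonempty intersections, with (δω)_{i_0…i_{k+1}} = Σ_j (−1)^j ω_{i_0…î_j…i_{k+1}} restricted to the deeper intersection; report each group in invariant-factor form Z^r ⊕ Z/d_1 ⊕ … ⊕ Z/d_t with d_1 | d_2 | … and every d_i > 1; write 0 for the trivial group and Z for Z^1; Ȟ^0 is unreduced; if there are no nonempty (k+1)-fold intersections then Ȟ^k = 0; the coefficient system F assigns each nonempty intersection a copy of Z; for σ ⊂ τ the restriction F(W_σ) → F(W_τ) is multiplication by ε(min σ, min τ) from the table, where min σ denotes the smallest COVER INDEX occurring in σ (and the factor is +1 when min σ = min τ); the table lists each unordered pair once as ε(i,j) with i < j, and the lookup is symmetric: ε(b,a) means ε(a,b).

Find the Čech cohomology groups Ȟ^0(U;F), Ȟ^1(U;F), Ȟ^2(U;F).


Ȟ^0 ≅ Z^2,  Ȟ^1 ≅ 0,  Ȟ^2 ≅ 0

nonempty overlaps:
  W1={{p1},{p2},{p5},{p1,p2},{p1,p4},{p1,p5},{p2,p5},{p4,p5},{p1,p2,p5},{p1,p4,p5}} W2={{p4},{p1,p4},{p4,p5},{p1,p4,p5}} W3={{p3}}
  W12={{p1,p4},{p4,p5},{p1,p4,p5}}
C dims 3,1; δ0: rk 1, SNF 1^1
degree 0: 3−1−0 = 2 → Ȟ^0 ≅ Z^2
degree 1: 1−0−1 = 0 → Ȟ^1 ≅ 0
degree 2: 0−0−0 = 0 → Ȟ^2 ≅ 0


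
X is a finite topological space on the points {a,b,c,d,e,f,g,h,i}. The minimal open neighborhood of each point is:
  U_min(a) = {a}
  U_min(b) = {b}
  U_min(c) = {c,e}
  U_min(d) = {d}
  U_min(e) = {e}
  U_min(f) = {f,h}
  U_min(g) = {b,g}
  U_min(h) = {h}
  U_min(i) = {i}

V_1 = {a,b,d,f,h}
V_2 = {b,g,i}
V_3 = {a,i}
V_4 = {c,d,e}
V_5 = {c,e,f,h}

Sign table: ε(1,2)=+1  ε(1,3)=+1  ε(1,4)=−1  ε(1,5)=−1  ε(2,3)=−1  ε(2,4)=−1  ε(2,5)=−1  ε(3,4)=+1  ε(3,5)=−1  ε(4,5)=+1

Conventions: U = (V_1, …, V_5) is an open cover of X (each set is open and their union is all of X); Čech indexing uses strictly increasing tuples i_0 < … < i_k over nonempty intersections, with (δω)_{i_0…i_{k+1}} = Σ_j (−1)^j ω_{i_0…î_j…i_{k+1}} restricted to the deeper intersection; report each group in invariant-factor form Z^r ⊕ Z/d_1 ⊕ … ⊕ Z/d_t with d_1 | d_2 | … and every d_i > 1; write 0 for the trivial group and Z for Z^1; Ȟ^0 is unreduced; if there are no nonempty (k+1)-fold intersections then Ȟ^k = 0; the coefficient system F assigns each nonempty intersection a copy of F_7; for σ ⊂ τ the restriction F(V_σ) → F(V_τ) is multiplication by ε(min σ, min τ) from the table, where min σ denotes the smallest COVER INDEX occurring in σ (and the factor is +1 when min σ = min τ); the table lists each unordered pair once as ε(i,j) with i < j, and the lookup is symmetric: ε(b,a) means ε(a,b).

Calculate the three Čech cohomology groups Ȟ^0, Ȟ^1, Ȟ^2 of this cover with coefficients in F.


nonempty overlaps:
  V12={b} V13={a} V14={d} V15={f,h} V23={i} V45={c,e}
C dims 5,6; δ0: rk_F7 5
degree 0: 5−5−0 = 0 → Ȟ^0 ≅ 0
degree 1: 6−0−5 = 1 → Ȟ^1 ≅ Z/7
degree 2: 0−0−0 = 0 → Ȟ^2 ≅ 0

Ȟ^0 ≅ 0, Ȟ^1 ≅ Z/7 and Ȟ^2 ≅ 0


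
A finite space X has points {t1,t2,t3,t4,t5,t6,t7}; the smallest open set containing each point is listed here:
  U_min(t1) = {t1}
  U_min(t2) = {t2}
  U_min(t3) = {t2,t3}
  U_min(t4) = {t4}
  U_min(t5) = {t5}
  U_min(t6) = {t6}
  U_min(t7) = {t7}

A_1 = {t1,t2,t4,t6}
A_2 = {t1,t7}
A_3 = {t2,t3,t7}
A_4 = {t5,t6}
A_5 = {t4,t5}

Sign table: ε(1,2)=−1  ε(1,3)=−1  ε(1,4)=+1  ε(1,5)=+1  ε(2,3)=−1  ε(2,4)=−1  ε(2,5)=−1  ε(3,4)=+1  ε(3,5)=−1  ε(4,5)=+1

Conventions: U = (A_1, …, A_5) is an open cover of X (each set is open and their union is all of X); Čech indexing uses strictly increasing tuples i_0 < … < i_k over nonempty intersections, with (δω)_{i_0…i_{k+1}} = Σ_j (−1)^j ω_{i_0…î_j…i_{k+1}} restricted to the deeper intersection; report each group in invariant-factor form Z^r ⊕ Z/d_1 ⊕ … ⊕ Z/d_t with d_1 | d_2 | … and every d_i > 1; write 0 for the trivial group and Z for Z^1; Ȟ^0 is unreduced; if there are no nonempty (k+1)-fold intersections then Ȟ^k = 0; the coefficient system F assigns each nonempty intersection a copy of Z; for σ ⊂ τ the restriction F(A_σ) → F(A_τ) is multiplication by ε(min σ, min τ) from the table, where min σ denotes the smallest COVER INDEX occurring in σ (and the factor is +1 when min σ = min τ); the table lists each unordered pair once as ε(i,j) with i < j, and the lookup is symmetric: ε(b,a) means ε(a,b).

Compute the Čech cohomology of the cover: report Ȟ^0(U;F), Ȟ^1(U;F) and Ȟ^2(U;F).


Ȟ^0 = 0; Ȟ^1 = Z ⊕ Z/2; Ȟ^2 = 0

cover nerve:
  A12={t1} A13={t2} A14={t6} A15={t4} A23={t7} A45={t5}
C dims 5,6; δ0: rk 5, SNF 1^4·2
Ȟ^0: (5−5)−0=0 ⇒ 0
Ȟ^1: (6−0)−5=1 plus torsion [2] ⇒ Z ⊕ Z/2
Ȟ^2: (0−0)−0=0 ⇒ 0


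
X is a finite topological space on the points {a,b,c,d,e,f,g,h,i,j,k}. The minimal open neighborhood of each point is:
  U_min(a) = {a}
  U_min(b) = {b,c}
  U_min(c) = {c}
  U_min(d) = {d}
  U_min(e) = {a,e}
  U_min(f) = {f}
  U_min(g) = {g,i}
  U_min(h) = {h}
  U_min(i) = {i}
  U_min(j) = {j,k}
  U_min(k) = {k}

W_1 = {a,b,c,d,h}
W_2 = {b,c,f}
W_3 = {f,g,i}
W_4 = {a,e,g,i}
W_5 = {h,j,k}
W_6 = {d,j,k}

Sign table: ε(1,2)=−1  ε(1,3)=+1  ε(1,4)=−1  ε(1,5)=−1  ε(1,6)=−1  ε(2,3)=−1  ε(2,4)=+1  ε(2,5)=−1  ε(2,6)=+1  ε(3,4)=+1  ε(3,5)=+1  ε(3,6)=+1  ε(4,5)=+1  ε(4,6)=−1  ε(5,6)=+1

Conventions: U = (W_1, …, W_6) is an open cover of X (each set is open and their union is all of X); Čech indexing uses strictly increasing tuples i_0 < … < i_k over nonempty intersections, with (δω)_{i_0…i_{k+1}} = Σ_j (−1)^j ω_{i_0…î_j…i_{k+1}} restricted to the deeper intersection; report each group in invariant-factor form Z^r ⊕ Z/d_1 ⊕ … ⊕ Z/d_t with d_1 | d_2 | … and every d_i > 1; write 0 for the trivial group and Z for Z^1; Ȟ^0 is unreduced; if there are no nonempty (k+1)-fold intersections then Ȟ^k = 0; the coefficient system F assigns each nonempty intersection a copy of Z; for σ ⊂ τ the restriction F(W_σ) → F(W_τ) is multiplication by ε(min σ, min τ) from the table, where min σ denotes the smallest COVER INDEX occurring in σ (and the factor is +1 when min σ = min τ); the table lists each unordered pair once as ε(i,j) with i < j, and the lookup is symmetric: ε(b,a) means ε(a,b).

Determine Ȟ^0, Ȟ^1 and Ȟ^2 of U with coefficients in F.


Ȟ^0 = 0; Ȟ^1 = Z ⊕ Z/2; Ȟ^2 = 0

nonempty intersections:
  W12={b,c} W14={a} W15={h} W16={d} W23={f} W34={g,i} W56={j,k}
C dims 6,7; δ0: rk 6, SNF 1^5·2
Ȟ^0: (6−6)−0=0 ⇒ 0
Ȟ^1: (7−0)−6=1 plus torsion [2] ⇒ Z ⊕ Z/2
Ȟ^2: (0−0)−0=0 ⇒ 0


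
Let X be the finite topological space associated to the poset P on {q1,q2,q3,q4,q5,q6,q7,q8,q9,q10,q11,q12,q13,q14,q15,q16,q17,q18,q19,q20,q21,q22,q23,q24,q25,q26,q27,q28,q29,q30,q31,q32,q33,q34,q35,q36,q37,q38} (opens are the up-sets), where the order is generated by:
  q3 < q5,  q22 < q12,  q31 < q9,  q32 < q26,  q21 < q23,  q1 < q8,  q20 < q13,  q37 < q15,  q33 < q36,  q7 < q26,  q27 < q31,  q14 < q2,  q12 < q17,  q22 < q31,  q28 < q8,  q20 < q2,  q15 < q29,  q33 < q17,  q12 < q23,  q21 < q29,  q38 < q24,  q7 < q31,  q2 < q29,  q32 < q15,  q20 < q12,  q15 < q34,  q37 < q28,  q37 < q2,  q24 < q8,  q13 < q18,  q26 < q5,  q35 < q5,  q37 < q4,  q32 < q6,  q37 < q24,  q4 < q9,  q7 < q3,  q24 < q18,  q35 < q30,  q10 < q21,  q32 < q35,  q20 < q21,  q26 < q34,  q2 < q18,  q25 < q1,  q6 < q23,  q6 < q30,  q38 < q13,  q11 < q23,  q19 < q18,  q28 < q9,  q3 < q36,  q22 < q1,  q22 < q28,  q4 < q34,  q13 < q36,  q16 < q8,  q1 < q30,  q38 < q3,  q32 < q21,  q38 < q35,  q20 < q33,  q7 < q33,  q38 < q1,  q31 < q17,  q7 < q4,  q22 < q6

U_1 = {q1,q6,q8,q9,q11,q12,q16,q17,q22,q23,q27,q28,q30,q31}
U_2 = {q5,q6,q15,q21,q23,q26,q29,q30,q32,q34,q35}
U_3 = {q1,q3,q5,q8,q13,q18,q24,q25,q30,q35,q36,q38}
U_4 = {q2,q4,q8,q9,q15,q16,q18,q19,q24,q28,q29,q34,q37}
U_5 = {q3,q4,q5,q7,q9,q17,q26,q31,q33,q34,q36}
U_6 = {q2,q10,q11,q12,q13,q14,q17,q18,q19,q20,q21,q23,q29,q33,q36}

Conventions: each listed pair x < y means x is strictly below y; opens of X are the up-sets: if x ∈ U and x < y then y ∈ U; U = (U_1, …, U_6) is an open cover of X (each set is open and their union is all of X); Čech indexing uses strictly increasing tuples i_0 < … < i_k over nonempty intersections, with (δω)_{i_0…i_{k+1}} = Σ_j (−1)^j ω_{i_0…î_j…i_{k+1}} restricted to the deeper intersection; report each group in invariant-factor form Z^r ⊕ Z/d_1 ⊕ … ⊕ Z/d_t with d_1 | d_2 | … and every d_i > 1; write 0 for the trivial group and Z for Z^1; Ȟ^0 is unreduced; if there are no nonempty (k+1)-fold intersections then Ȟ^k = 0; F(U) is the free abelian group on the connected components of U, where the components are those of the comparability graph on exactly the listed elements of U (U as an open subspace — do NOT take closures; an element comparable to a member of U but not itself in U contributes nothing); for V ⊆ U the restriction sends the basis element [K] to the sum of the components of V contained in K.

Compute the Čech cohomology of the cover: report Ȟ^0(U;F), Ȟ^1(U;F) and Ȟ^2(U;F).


nonempty overlaps:
  U12={q6,q23,q30} U13={q1,q8,q30} U14={q8,q9,q16,q28} U15={q9,q17,q31} U16={q11,q12,q17,q23} U23={q5,q30,q35} U24={q15,q29,q34} U25={q5,q26,q34} U26={q21,q23,q29} U34={q8,q18,q24} U35={q3,q5,q36} U36={q13,q18,q36} U45={q4,q9,q34} U46={q2,q18,q19,q29} U56={q17,q33,q36}
  U123={q30} U126={q23} U134={q8} U145={q9} U156={q17} U235={q5} U245={q34} U246={q29} U346={q18} U356={q36}
components per intersection:
  U1: {q1,q6,q8,q9,q11,q12,q16,q17,q22,q23,q27,q28,q30,q31}
  U2: {q5,q6,q15,q21,q23,q26,q29,q30,q32,q34,q35}
  U3: {q1,q3,q5,q8,q13,q18,q24,q25,q30,q35,q36,q38}
  U4: {q2,q4,q8,q9,q15,q16,q18,q19,q24,q28,q29,q34,q37}
  U5: {q3,q4,q5,q7,q9,q17,q26,q31,q33,q34,q36}
  U6: {q2,q10,q11,q12,q13,q14,q17,q18,q19,q20,q21,q23,q29,q33,q36}
  U12: {q6,q23,q30}
  U13: {q1,q8,q30}
  U14: {q8,q9,q16,q28}
  U15: {q9,q17,q31}
  U16: {q11,q12,q17,q23}
  U23: {q5,q30,q35}
  U24: {q15,q29,q34}
  U25: {q5,q26,q34}
  U26: {q21,q23,q29}
  U34: {q8,q18,q24}
  U35: {q3,q5,q36}
  U36: {q13,q18,q36}
  U45: {q4,q9,q34}
  U46: {q2,q18,q19,q29}
  U56: {q17,q33,q36}
  U123: {q30}
  U126: {q23}
  U134: {q8}
  U145: {q9}
  U156: {q17}
  U235: {q5}
  U245: {q34}
  U246: {q29}
  U346: {q18}
  U356: {q36}
C dims 6,15,10; δ0: rk 5, SNF 1^5; δ1: rk 10, SNF 1^9·2
degree 0: 6−5−0 = 1 → Ȟ^0 ≅ Z
degree 1: 15−10−5 = 0 → Ȟ^1 ≅ 0
degree 2: 10−0−10 = 0 plus torsion [2] → Ȟ^2 ≅ Z/2

Ȟ^0(U;F) ≅ Z, Ȟ^1(U;F) ≅ 0, Ȟ^2(U;F) ≅ Z/2


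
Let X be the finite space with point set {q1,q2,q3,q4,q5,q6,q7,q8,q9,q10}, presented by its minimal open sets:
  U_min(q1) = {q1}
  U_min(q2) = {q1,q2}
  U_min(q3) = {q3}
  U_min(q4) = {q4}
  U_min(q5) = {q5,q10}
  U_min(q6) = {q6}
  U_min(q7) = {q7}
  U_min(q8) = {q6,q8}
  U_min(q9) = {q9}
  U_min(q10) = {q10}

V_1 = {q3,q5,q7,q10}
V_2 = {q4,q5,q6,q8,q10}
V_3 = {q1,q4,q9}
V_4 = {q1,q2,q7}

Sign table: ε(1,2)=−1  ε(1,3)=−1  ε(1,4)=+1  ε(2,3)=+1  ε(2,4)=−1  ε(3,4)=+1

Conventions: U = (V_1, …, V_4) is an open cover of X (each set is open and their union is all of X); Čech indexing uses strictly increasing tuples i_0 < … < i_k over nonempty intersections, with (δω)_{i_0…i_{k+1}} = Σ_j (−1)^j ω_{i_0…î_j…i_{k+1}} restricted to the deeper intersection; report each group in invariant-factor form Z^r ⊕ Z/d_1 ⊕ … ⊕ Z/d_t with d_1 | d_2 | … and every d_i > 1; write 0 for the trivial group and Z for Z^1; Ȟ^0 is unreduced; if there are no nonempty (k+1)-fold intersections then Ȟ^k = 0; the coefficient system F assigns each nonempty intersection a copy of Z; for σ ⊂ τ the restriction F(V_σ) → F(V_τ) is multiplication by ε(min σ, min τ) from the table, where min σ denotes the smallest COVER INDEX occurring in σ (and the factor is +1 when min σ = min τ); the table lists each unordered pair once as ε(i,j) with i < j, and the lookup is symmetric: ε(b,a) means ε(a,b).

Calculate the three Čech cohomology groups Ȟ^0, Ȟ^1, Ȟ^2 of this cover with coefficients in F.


nerve of the cover:
  V12={q5,q10} V14={q7} V23={q4} V34={q1}
C dims 4,4; δ0: rk 4, SNF 1^3·2
Ȟ^0 = (4 − 4) − 0 = 0, so Ȟ^0 ≅ 0
Ȟ^1 = (4 − 0) − 4 = 0 plus torsion [2], so Ȟ^1 ≅ Z/2
Ȟ^2 = (0 − 0) − 0 = 0, so Ȟ^2 ≅ 0

Ȟ^0(U;F) ≅ 0; Ȟ^1(U;F) ≅ Z/2; Ȟ^2(U;F) ≅ 0


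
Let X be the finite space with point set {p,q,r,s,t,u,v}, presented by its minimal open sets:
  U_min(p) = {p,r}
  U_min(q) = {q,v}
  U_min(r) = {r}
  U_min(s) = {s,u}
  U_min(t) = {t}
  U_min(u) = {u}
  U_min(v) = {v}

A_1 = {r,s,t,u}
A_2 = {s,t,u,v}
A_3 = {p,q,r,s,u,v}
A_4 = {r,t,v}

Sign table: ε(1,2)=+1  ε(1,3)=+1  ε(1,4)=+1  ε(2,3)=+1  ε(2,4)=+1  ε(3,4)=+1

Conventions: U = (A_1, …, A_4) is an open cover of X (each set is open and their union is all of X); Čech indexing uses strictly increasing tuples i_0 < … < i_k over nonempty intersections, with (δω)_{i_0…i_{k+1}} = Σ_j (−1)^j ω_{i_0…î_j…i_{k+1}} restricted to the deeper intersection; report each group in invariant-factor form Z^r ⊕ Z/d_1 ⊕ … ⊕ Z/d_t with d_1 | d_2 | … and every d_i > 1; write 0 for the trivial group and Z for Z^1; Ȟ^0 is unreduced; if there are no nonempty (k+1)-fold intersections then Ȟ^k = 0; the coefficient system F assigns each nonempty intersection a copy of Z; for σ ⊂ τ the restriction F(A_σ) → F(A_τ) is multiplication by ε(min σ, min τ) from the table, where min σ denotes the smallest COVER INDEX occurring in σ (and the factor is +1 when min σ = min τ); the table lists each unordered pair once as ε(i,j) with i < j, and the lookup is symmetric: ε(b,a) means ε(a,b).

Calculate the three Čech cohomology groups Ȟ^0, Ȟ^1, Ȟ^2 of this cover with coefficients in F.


Ȟ^0 ≅ Z; Ȟ^1 ≅ 0; Ȟ^2 ≅ Z

nonempty intersections:
  A12={s,t,u} A13={r,s,u} A14={r,t} A23={s,u,v} A24={t,v} A34={r,v}
  A123={s,u} A124={t} A134={r} A234={v}
C dims 4,6,4; δ0: rk 3, SNF 1^3; δ1: rk 3, SNF 1^3
Ȟ^0: (4−3)−0=1 ⇒ Z
Ȟ^1: (6−3)−3=0 ⇒ 0
Ȟ^2: (4−0)−3=1 ⇒ Z
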